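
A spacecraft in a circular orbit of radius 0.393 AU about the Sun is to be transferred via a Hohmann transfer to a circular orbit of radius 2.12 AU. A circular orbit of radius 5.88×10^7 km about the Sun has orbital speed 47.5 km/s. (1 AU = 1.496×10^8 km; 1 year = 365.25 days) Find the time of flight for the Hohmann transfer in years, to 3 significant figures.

From the circular-orbit relation v² = μ/r at r = 5.88×10^7 km: μ = v²r = (47.5)² × 5.88×10^7 = 1.32668×10^11 km³/s².
In km: r₁ = 0.393 × 1.496×10^8 = 5.87928×10^7 km; r₂ = 2.12 × 1.496×10^8 = 3.17152×10^8 km.
Transfer-ellipse semi-major axis a_t = (r₁ + r₂)/2 = (5.87928×10^7 + 3.17152×10^8)/2 = 1.879724×10^8 km.
Transfer time t = π√(a_t³/μ) = π√((1.879724×10^8)³ / 1.32668×10^11) = 2.223×10^7 s.
Converting: 2.223×10^7 s ÷ 3.15576×10^7 s/year (365.25 × 86400) = 0.704 years.

t = 0.704 years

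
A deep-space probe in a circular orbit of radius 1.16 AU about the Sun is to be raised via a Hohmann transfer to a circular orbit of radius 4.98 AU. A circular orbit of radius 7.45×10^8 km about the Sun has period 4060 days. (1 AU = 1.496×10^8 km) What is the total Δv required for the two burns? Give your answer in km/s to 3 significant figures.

From Kepler's third law T² = 4π²r³/μ at r = 7.45×10^8 km, T = 4060 days = 4060 × 86400 s = 3.50784×10^8 s: μ = 4π²r³/T² = 1.32663×10^11 km³/s².
In km: r₁ = 1.16 × 1.496×10^8 = 1.73536×10^8 km; r₂ = 4.98 × 1.496×10^8 = 7.45008×10^8 km.
The Hohmann ellipse has a_t = (r₁ + r₂)/2 = 4.59272×10^8 km.
At r₁ the circular-orbit speed is v₁ = √(μ/r₁) = 27.649 km/s.
Transfer-orbit speed at r₁ (vis-viva equation): v_p = √[μ(2/r₁ − 1/a_t)] = 35.215 km/s.
First burn Δv₁ = |v_p − v₁| = 7.566 km/s.
At r₂, v₂ = √(μ/r₂) = 13.3442 km/s.
Transfer-orbit speed at r₂: v_a = √[μ(2/r₂ − 1/a_t)] = 8.20264 km/s.
Second burn Δv₂ = |v₂ − v_a| = 5.142 km/s.
Total Δv = Δv₁ + Δv₂ = 12.71 km/s.

Δv = 12.7 km/s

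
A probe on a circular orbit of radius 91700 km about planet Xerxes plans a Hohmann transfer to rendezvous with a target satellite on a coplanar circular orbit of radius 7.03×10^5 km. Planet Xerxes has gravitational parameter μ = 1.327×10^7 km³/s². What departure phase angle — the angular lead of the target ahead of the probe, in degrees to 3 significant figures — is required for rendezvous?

Semi-major axis of the transfer orbit: a_t = (91700 + 7.030×10^5)/2 = 3.9735×10^5 km.
Transfer time t = π√(a_t³/μ) = 2.160×10^5 s.
Target angular speed ω₂ = √(μ/r₂³) = 6.180×10^-6 rad/s.
Angle swept by the target during transfer: ω₂·t = 1.335 rad = 76.49°.
The probe traverses 180° on the transfer ellipse, so the target must lead by 180° − 76.49° = 104°.

φ = 104°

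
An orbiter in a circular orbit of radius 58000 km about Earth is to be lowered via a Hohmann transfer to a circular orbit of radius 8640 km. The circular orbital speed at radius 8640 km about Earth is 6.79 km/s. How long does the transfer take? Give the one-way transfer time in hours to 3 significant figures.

t = 8.41 hours

From the circular-orbit relation v² = μ/r at r = 8640 km: μ = v²r = (6.79)² × 8640 = 3.98339×10^5 km³/s².
The Hohmann ellipse has a_t = (r₁ + r₂)/2 = 33320 km.
Half the transfer-orbit period gives t = π√(a_t³/μ) = 30270 s.
Converting: 30270 s ÷ 3600 s/hour = 8.41 hours.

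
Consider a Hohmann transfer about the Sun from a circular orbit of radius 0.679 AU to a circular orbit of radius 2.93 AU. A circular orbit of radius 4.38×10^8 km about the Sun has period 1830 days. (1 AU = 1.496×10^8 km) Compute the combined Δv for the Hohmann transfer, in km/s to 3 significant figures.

From Kepler's third law T² = 4π²r³/μ at r = 4.38×10^8 km, T = 1830 days = 1830 × 86400 s = 1.58112×10^8 s: μ = 4π²r³/T² = 1.32694×10^11 km³/s².
In km: r₁ = 0.679 × 1.496×10^8 = 1.015784×10^8 km; r₂ = 2.93 × 1.496×10^8 = 4.38328×10^8 km.
The Hohmann ellipse has a_t = (r₁ + r₂)/2 = 2.699532×10^8 km.
Circular speed at r₁: v₁ = √(μ/r₁) = √(1.32694×10^11/1.015784×10^8) = 36.143 km/s.
Transfer-orbit speed at r₁ (vis-viva equation): v_p = √[μ(2/r₁ − 1/a_t)] = 46.055 km/s.
First burn Δv₁ = |v_p − v₁| = 9.912 km/s.
At r₂, v₂ = √(μ/r₂) = 17.399 km/s.
Transfer-orbit speed at r₂: v_a = √[μ(2/r₂ − 1/a_t)] = 10.673 km/s.
Second burn Δv₂ = |v₂ − v_a| = 6.726 km/s.
Δv = Δv₁ + Δv₂ = 9.912 + 6.726 = 16.64 km/s.

Δv = 16.6 km/s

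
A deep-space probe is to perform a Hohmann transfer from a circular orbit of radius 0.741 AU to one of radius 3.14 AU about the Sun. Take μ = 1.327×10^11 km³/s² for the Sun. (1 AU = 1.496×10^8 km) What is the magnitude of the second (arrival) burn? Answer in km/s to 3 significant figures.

In km: r₁ = 0.741 × 1.496×10^8 = 1.108536×10^8 km; r₂ = 3.14 × 1.496×10^8 = 4.69744×10^8 km.
The Hohmann ellipse has a_t = (r₁ + r₂)/2 = 2.902988×10^8 km.
On the circular orbit at r = 4.69744×10^8 km, v_c = √(μ/r) = 16.8076 km/s.
Transfer-orbit speed at the same r (vis-viva, a = a_t): v_t = √[μ(2/r − 1/a_t)] = 10.3862 km/s.
Δv₂ = |v_t − v_c| = |10.3862 − 16.8076| = 6.421 km/s.

Δv₂ = 6.42 km/s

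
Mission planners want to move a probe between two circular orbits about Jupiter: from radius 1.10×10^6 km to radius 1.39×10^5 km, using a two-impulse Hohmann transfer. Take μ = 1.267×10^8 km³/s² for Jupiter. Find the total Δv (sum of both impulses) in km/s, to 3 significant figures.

The Hohmann ellipse has a_t = (r₁ + r₂)/2 = 6.195×10^5 km.
Circular speed at r₁: v₁ = √(μ/r₁) = √(1.267×10^8/1.100×10^6) = 10.7323 km/s.
On the transfer ellipse at r₁, vis-viva equation gives v_a = √[μ(2/r₁ − 1/a_t)] = 5.08369 km/s.
First burn Δv₁ = |v_a − v₁| = 5.649 km/s.
Circular speed at r₂: v₂ = √(μ/r₂) = 30.19 km/s.
Transfer-orbit speed at r₂: v_p = √[μ(2/r₂ − 1/a_t)] = 40.23 km/s.
Second burn Δv₂ = |v₂ − v_p| = 10.04 km/s.
Total Δv = Δv₁ + Δv₂ = 15.69 km/s.

Δv = 15.7 km/s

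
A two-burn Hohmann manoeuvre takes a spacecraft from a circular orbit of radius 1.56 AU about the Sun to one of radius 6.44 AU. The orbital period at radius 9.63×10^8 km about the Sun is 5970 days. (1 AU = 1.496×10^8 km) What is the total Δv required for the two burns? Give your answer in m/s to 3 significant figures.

From Kepler's third law T² = 4π²r³/μ at r = 9.63×10^8 km, T = 5970 days = 5970 × 86400 s = 5.15808×10^8 s: μ = 4π²r³/T² = 1.32514×10^11 km³/s².
In km: r₁ = 1.56 × 1.496×10^8 = 2.33376×10^8 km; r₂ = 6.44 × 1.496×10^8 = 9.63424×10^8 km.
The Hohmann ellipse has a_t = (r₁ + r₂)/2 = 5.984×10^8 km.
Circular speed at r₁: v₁ = √(μ/r₁) = √(1.32514×10^11/2.33376×10^8) = 23.82885 km/s.
On the transfer ellipse at r₁, vis-viva gives v_p = √[μ(2/r₁ − 1/a_t)] = 30.23542 km/s.
First burn Δv₁ = |v_p − v₁| = 6.407 km/s.
Circular speed at r₂: v₂ = √(μ/r₂) = 11.728 km/s.
Transfer-orbit speed at r₂: v_a = √[μ(2/r₂ − 1/a_t)] = 7.3241 km/s.
Second burn Δv₂ = |v₂ − v_a| = 4.404 km/s.
Δv = Δv₁ + Δv₂ = 6.407 + 4.404 = 10.81 km/s.

Δv = 10800 m/s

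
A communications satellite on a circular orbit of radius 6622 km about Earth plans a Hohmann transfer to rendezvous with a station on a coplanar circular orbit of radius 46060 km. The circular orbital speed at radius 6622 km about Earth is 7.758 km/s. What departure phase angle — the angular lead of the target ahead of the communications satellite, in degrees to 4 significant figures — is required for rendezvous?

φ = 102.2°

From the circular-orbit relation v² = μ/r at r = 6622 km: μ = v²r = (7.758)² × 6622 = 3.98555×10^5 km³/s².
Semi-major axis of the transfer orbit: a_t = (6622 + 46060)/2 = 26341 km.
Transfer time t = π√(a_t³/μ) = 21274.23 s.
The target's mean motion on its circular orbit is ω₂ = √(μ/r₂³) = 6.386435×10^-5 rad/s.
Angle swept by the target during transfer: ω₂·t = 1.358665 rad = 77.846°.
The communications satellite traverses 180° on the transfer ellipse, so the target must lead by 180° − 77.846° = 102.2°.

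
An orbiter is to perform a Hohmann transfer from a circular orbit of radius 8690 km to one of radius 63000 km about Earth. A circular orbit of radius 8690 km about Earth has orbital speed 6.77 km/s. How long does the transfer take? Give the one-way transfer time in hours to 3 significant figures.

t = 9.38 hours

From the circular-orbit relation v² = μ/r at r = 8690 km: μ = v²r = (6.77)² × 8690 = 3.98288×10^5 km³/s².
Semi-major axis of the transfer orbit: a_t = (8690 + 63000)/2 = 35845 km.
Transfer time t = π√(a_t³/μ) = π√((35845)³ / 3.98288×10^5) = 33780 s.
Converting: 33780 s ÷ 3600 s/hour = 9.38 hours.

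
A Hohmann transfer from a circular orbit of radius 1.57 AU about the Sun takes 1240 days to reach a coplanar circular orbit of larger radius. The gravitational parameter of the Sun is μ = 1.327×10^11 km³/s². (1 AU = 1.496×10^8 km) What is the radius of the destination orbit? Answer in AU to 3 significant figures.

r₂ = 5.60 AU

In km: r₁ = 1.57 × 1.496×10^8 = 2.34872×10^8 km.
Transfer time t = 1240 days = 1.07136×10^8 s, and t = π√(a_t³/μ).
So a_t = (μ t²/π²)^(1/3) = (1.327×10^11 × (1.07136×10^8)² / π²)^(1/3) = 5.3639×10^8 km.
Since a_t = (r₁ + r₂)/2, r₂ = 2a_t − r₁ = 2×5.3639×10^8 − 2.34872×10^8 = 8.37908×10^8 km.
In AU: r₂ = 8.37908×10^8 / 1.496×10^8 = 5.60 AU.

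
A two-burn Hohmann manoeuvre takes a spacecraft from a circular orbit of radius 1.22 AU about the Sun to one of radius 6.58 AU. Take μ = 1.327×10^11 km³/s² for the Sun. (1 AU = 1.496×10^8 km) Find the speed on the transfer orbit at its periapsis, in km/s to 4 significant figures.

In km: r₁ = 1.22 × 1.496×10^8 = 1.82512×10^8 km; r₂ = 6.58 × 1.496×10^8 = 9.84368×10^8 km.
Transfer-ellipse semi-major axis a_t = (r₁ + r₂)/2 = (1.82512×10^8 + 9.84368×10^8)/2 = 5.8344×10^8 km.
At periapsis, r = 1.82512×10^8 km.
Applying v² = μ(2/r − 1/a_t): v = 35.02 km/s.

v = 35.02 km/s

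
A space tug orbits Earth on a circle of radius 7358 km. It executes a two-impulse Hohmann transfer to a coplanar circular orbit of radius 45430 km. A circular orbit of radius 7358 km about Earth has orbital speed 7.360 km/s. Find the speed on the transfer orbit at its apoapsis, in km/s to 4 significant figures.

From the circular-orbit relation v² = μ/r at r = 7358 km: μ = v²r = (7.360)² × 7358 = 3.98580×10^5 km³/s².
Semi-major axis of the transfer orbit: a_t = (7358 + 45430)/2 = 26394 km.
At apoapsis, r = 45430 km.
Vis-viva: v = √[μ(2/r − 1/a_t)] = √[3.98580×10^5 × (2/45430 − 1/26394)] = 1.564 km/s.

v = 1.564 km/s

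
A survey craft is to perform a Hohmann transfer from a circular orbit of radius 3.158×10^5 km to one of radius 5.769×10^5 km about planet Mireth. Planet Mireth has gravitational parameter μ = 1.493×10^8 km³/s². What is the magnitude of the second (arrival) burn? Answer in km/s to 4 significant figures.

Semi-major axis of the transfer orbit: a_t = (3.158×10^5 + 5.769×10^5)/2 = 4.4635×10^5 km.
On the circular orbit at r = 5.769×10^5 km, v_c = √(μ/r) = 16.0872 km/s.
Vis-viva on the transfer ellipse at r = 5.769×10^5 km gives v_t = √[μ(2/r − 1/a_t)] = 13.5316 km/s.
Δv₂ = |v_t − v_c| = |13.5316 − 16.0872| = 2.556 km/s.

Δv₂ = 2.556 km/s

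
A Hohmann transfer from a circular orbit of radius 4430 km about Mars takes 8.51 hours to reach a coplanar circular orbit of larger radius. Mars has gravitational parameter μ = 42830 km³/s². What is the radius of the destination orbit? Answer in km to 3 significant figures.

Transfer time t = 8.51 hours = 30636 s, and t = π√(a_t³/μ).
So a_t = (μ t²/π²)^(1/3) = (42830 × (30636)² / π²)^(1/3) = 15970 km.
Since a_t = (r₁ + r₂)/2, r₂ = 2a_t − r₁ = 2×15970 − 4430 = 27510 km.

r₂ = 27500 km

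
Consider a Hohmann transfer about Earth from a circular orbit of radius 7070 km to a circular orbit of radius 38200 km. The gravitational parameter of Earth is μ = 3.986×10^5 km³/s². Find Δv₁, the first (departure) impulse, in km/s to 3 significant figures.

Transfer-ellipse semi-major axis a_t = (r₁ + r₂)/2 = (7070 + 38200)/2 = 22635 km.
On the circular orbit at r = 7070 km, v_c = √(μ/r) = 7.5086 km/s.
Vis-viva on the transfer ellipse at r = 7070 km gives v_t = √[μ(2/r − 1/a_t)] = 9.7544 km/s.
Δv₁ = |v_t − v_c| = |9.7544 − 7.5086| = 2.246 km/s.

Δv₁ = 2.25 km/s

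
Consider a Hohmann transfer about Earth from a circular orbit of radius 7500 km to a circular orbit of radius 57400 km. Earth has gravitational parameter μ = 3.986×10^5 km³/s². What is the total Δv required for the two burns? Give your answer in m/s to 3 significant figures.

Δv = 3770 m/s

The Hohmann ellipse has a_t = (r₁ + r₂)/2 = 32450 km.
At r₁ the circular-orbit speed is v₁ = √(μ/r₁) = 7.290 km/s.
On the transfer ellipse at r₁, v² = μ(2/r − 1/a) gives v_p = √[μ(2/r₁ − 1/a_t)] = 9.696 km/s.
First burn Δv₁ = |v_p − v₁| = 2.406 km/s.
At r₂, v₂ = √(μ/r₂) = 2.635 km/s.
Transfer-orbit speed at r₂: v_a = √[μ(2/r₂ − 1/a_t)] = 1.267 km/s.
Second burn Δv₂ = |v₂ − v_a| = 1.368 km/s.
Total Δv = Δv₁ + Δv₂ = 3.774 km/s.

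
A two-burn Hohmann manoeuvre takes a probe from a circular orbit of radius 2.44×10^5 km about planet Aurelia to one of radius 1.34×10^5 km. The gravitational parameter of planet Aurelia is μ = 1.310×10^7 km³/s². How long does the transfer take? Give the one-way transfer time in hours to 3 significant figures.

t = 19.8 hours

Transfer-ellipse semi-major axis a_t = (r₁ + r₂)/2 = (2.440×10^5 + 1.340×10^5)/2 = 1.890×10^5 km.
By Kepler's third law the transfer-orbit period is T = 2π√(a_t³/μ), so t = T/2 = 71320 s.
Converting: 71320 s ÷ 3600 s/hour = 19.8 hours.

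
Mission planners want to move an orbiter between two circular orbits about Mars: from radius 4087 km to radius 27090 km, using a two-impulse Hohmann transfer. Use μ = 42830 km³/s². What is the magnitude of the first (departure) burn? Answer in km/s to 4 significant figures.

Δv₁ = 1.030 km/s

Semi-major axis of the transfer orbit: a_t = (4087 + 27090)/2 = 15588.5 km.
Circular speed at r = 4087 km: v_c = √(μ/r) = 3.2372 km/s.
Transfer-orbit speed at the same r (vis-viva, a = a_t): v_t = √[μ(2/r − 1/a_t)] = 4.2675 km/s.
Δv₁ = |v_t − v_c| = |4.2675 − 3.2372| = 1.030 km/s.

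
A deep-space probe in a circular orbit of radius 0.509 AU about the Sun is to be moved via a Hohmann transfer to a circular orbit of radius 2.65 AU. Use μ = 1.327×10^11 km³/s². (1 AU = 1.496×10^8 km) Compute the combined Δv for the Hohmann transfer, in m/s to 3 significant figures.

Δv = 20200 m/s

In km: r₁ = 0.509 × 1.496×10^8 = 7.61464×10^7 km; r₂ = 2.65 × 1.496×10^8 = 3.9644×10^8 km.
Transfer-ellipse semi-major axis a_t = (r₁ + r₂)/2 = (7.61464×10^7 + 3.9644×10^8)/2 = 2.362932×10^8 km.
At r₁ the circular-orbit speed is v₁ = √(μ/r₁) = 41.746 km/s.
Transfer-orbit speed at r₁ (v² = μ(2/r − 1/a)): v_p = √[μ(2/r₁ − 1/a_t)] = 54.072 km/s.
First burn Δv₁ = |v_p − v₁| = 12.33 km/s.
At r₂, v₂ = √(μ/r₂) = 18.30 km/s.
Transfer-orbit speed at r₂: v_a = √[μ(2/r₂ − 1/a_t)] = 10.39 km/s.
Second burn Δv₂ = |v₂ − v_a| = 7.910 km/s.
Δv = Δv₁ + Δv₂ = 12.33 + 7.910 = 20.24 km/s.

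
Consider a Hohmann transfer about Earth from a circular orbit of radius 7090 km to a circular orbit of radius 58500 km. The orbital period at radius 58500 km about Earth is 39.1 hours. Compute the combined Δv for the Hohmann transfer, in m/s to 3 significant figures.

Δv = 3910 m/s

From Kepler's third law T² = 4π²r³/μ at r = 58500 km, T = 39.1 hours = 39.1 × 3600 s = 1.4076×10^5 s: μ = 4π²r³/T² = 3.98904×10^5 km³/s².
Semi-major axis of the transfer orbit: a_t = (7090 + 58500)/2 = 32795 km.
Circular speed at r₁: v₁ = √(μ/r₁) = √(3.98904×10^5/7090) = 7.5009 km/s.
Transfer-orbit speed at r₁ (v² = μ(2/r − 1/a)): v_p = √[μ(2/r₁ − 1/a_t)] = 10.018 km/s.
First burn Δv₁ = |v_p − v₁| = 2.517 km/s.
At r₂, v₂ = √(μ/r₂) = 2.611 km/s.
Transfer-orbit speed at r₂: v_a = √[μ(2/r₂ − 1/a_t)] = 1.214 km/s.
Second burn Δv₂ = |v₂ − v_a| = 1.397 km/s.
Total Δv = Δv₁ + Δv₂ = 3.914 km/s.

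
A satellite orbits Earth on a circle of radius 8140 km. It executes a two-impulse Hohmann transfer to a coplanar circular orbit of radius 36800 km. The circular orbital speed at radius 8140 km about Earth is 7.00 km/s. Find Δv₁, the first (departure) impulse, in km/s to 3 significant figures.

From the circular-orbit relation v² = μ/r at r = 8140 km: μ = v²r = (7.00)² × 8140 = 3.98860×10^5 km³/s².
Semi-major axis of the transfer orbit: a_t = (8140 + 36800)/2 = 22470 km.
Circular speed at r = 8140 km: v_c = √(μ/r) = 7.000 km/s.
Vis-viva on the transfer ellipse at r = 8140 km gives v_t = √[μ(2/r − 1/a_t)] = 8.958 km/s.
Δv₁ = |v_t − v_c| = |8.958 − 7.000| = 1.958 km/s.

Δv₁ = 1.96 km/s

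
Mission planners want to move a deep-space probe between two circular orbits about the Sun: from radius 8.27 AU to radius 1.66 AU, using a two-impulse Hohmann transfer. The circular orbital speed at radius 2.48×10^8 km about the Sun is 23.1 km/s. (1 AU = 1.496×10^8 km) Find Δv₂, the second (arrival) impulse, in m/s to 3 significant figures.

Δv₂ = 6710 m/s

From the circular-orbit relation v² = μ/r at r = 2.48×10^8 km: μ = v²r = (23.1)² × 2.48×10^8 = 1.32335×10^11 km³/s².
In km: r₁ = 8.27 × 1.496×10^8 = 1.237192×10^9 km; r₂ = 1.66 × 1.496×10^8 = 2.48336×10^8 km.
Transfer-ellipse semi-major axis a_t = (r₁ + r₂)/2 = (1.237192×10^9 + 2.48336×10^8)/2 = 7.42764×10^8 km.
Circular speed at r = 2.48336×10^8 km: v_c = √(μ/r) = 23.0844 km/s.
Transfer-orbit speed at the same r (vis-viva, a = a_t): v_t = √[μ(2/r − 1/a_t)] = 29.7928 km/s.
Δv₂ = |v_t − v_c| = |29.7928 − 23.0844| = 6.708 km/s.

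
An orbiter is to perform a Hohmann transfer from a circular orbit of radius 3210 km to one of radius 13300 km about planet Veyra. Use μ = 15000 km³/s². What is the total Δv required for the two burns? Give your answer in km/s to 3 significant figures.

Δv = 0.982 km/s

Semi-major axis of the transfer orbit: a_t = (3210 + 13300)/2 = 8255 km.
At r₁ the circular-orbit speed is v₁ = √(μ/r₁) = 2.16169 km/s.
Transfer-orbit speed at r₁ (vis-viva): v_p = √[μ(2/r₁ − 1/a_t)] = 2.74385 km/s.
First burn Δv₁ = |v_p − v₁| = 0.58216 km/s.
At r₂, v₂ = √(μ/r₂) = 1.06199 km/s.
Transfer-orbit speed at r₂: v_a = √[μ(2/r₂ − 1/a_t)] = 0.662238 km/s.
Second burn Δv₂ = |v₂ − v_a| = 0.39975 km/s.
Δv = Δv₁ + Δv₂ = 0.58216 + 0.39975 = 0.9819 km/s.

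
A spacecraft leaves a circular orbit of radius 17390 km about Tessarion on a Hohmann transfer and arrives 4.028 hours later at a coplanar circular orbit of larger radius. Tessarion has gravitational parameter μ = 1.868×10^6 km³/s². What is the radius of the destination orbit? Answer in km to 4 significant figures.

r₂ = 50890 km

Transfer time t = 4.028 hours = 14500.8 s, and t = π√(a_t³/μ).
So a_t = (μ t²/π²)^(1/3) = (1.868×10^6 × (14500.8)² / π²)^(1/3) = 34142 km.
Since a_t = (r₁ + r₂)/2, r₂ = 2a_t − r₁ = 2×34142 − 17390 = 50894 km.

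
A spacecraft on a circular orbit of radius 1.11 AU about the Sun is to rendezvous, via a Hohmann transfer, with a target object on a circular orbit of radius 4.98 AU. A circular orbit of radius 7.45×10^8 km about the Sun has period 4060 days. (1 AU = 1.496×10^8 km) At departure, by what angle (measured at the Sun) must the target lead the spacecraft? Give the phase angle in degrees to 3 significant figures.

φ = 93.9°

From Kepler's third law T² = 4π²r³/μ at r = 7.45×10^8 km, T = 4060 days = 4060 × 86400 s = 3.50784×10^8 s: μ = 4π²r³/T² = 1.32663×10^11 km³/s².
In km: r₁ = 1.11 × 1.496×10^8 = 1.66056×10^8 km; r₂ = 4.98 × 1.496×10^8 = 7.45008×10^8 km.
The Hohmann ellipse has a_t = (r₁ + r₂)/2 = 4.55532×10^8 km.
The half-period of the transfer ellipse is t = π√(a_t³/μ) = 8.386×10^7 s.
Target angular speed ω₂ = √(μ/r₂³) = 1.791×10^-8 rad/s.
Angle swept by the target during transfer: ω₂·t = 1.502 rad = 86.06°.
Arrival is 180° from departure on the ellipse, so φ = 180° − 86.06° = 93.9°.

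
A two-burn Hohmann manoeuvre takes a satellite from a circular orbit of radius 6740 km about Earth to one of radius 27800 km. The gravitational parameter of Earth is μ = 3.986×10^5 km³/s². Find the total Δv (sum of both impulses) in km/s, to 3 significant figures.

Δv = 3.49 km/s

Semi-major axis of the transfer orbit: a_t = (6740 + 27800)/2 = 17270 km.
At r₁ the circular-orbit speed is v₁ = √(μ/r₁) = 7.690 km/s.
On the transfer ellipse at r₁, vis-viva equation gives v_p = √[μ(2/r₁ − 1/a_t)] = 9.757 km/s.
First burn Δv₁ = |v_p − v₁| = 2.067 km/s.
At r₂, v₂ = √(μ/r₂) = 3.787 km/s.
Transfer-orbit speed at r₂: v_a = √[μ(2/r₂ − 1/a_t)] = 2.366 km/s.
Second burn Δv₂ = |v₂ − v_a| = 1.421 km/s.
Total Δv = Δv₁ + Δv₂ = 3.488 km/s.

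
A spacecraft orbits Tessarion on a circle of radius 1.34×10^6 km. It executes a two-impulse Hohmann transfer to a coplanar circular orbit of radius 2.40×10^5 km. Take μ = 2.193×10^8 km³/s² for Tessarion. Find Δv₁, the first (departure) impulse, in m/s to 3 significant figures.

Δv₁ = 5740 m/s

Transfer-ellipse semi-major axis a_t = (r₁ + r₂)/2 = (1.340×10^6 + 2.400×10^5)/2 = 7.900×10^5 km.
On the circular orbit at r = 1.340×10^6 km, v_c = √(μ/r) = 12.793 km/s.
Transfer-orbit speed at the same r (vis-viva, a = a_t): v_t = √[μ(2/r − 1/a_t)] = 7.0511 km/s.
Δv₁ = |v_t − v_c| = |7.0511 − 12.793| = 5.742 km/s.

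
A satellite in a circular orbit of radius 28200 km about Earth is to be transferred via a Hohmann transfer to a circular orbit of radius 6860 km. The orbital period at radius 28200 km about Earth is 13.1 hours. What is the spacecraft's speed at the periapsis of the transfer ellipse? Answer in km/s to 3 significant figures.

v = 9.66 km/s

From Kepler's third law T² = 4π²r³/μ at r = 28200 km, T = 13.1 hours = 13.1 × 3600 s = 47160 s: μ = 4π²r³/T² = 3.98070×10^5 km³/s².
Transfer-ellipse semi-major axis a_t = (r₁ + r₂)/2 = (28200 + 6860)/2 = 17530 km.
At periapsis, r = 6860 km.
Applying v² = μ(2/r − 1/a_t): v = 9.662 km/s.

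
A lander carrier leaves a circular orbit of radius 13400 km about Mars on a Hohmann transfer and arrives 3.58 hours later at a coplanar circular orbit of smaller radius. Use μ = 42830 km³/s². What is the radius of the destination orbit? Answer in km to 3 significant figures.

r₂ = 4530 km

Transfer time t = 3.58 hours = 12888 s, and t = π√(a_t³/μ).
So a_t = (μ t²/π²)^(1/3) = (42830 × (12888)² / π²)^(1/3) = 8966.2 km.
Since a_t = (r₁ + r₂)/2, r₂ = 2a_t − r₁ = 2×8966.2 − 13400 = 4532.4 km.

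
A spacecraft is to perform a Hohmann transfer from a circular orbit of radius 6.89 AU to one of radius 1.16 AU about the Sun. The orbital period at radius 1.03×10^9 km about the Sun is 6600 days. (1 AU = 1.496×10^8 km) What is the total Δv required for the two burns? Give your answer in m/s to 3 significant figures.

From Kepler's third law T² = 4π²r³/μ at r = 1.03×10^9 km, T = 6600 days = 6600 × 86400 s = 5.7024×10^8 s: μ = 4π²r³/T² = 1.32665×10^11 km³/s².
In km: r₁ = 6.89 × 1.496×10^8 = 1.030744×10^9 km; r₂ = 1.16 × 1.496×10^8 = 1.73536×10^8 km.
The Hohmann ellipse has a_t = (r₁ + r₂)/2 = 6.0214×10^8 km.
At r₁ the circular-orbit speed is v₁ = √(μ/r₁) = 11.345 km/s.
On the transfer ellipse at r₁, v² = μ(2/r − 1/a) gives v_a = √[μ(2/r₁ − 1/a_t)] = 6.0904 km/s.
First burn Δv₁ = |v_a − v₁| = 5.255 km/s.
Circular speed at r₂: v₂ = √(μ/r₂) = 27.649 km/s.
Transfer-orbit speed at r₂: v_p = √[μ(2/r₂ − 1/a_t)] = 36.175 km/s.
Second burn Δv₂ = |v₂ − v_p| = 8.526 km/s.
Total Δv = Δv₁ + Δv₂ = 13.78 km/s.

Δv = 13800 m/s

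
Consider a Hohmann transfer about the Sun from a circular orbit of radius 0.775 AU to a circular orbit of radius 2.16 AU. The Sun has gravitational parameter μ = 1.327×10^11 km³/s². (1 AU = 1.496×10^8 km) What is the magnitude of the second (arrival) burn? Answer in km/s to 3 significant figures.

In km: r₁ = 0.775 × 1.496×10^8 = 1.1594×10^8 km; r₂ = 2.16 × 1.496×10^8 = 3.23136×10^8 km.
The Hohmann ellipse has a_t = (r₁ + r₂)/2 = 2.19538×10^8 km.
Circular speed at r = 3.23136×10^8 km: v_c = √(μ/r) = 20.265 km/s.
Transfer-orbit speed at the same r (vis-viva, a = a_t): v_t = √[μ(2/r − 1/a_t)] = 14.727 km/s.
Δv₂ = |v_t − v_c| = |14.727 − 20.265| = 5.538 km/s.

Δv₂ = 5.54 km/s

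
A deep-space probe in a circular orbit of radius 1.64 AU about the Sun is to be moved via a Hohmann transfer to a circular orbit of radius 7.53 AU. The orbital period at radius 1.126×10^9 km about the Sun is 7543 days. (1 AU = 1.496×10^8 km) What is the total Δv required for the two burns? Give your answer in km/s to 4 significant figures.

From Kepler's third law T² = 4π²r³/μ at r = 1.126×10^9 km, T = 7543 days = 7543 × 86400 s = 6.517152×10^8 s: μ = 4π²r³/T² = 1.32696×10^11 km³/s².
In km: r₁ = 1.64 × 1.496×10^8 = 2.45344×10^8 km; r₂ = 7.53 × 1.496×10^8 = 1.126488×10^9 km.
Transfer-ellipse semi-major axis a_t = (r₁ + r₂)/2 = (2.45344×10^8 + 1.126488×10^9)/2 = 6.85916×10^8 km.
At r₁ the circular-orbit speed is v₁ = √(μ/r₁) = 23.2564 km/s.
Transfer-orbit speed at r₁ (v² = μ(2/r − 1/a)): v_p = √[μ(2/r₁ − 1/a_t)] = 29.8037 km/s.
First burn Δv₁ = |v_p − v₁| = 6.547 km/s.
Circular speed at r₂: v₂ = √(μ/r₂) = 10.853 km/s.
Transfer-orbit speed at r₂: v_a = √[μ(2/r₂ − 1/a_t)] = 6.4911 km/s.
Second burn Δv₂ = |v₂ − v_a| = 4.362 km/s.
Δv = Δv₁ + Δv₂ = 6.547 + 4.362 = 10.91 km/s.

Δv = 10.91 km/s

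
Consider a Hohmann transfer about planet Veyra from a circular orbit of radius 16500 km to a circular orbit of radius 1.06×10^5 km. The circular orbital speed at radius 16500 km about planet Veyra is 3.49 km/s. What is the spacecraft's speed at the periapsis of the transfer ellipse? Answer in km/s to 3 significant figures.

From the circular-orbit relation v² = μ/r at r = 16500 km: μ = v²r = (3.49)² × 16500 = 2.00972×10^5 km³/s².
Transfer-ellipse semi-major axis a_t = (r₁ + r₂)/2 = (16500 + 1.060×10^5)/2 = 61250 km.
The periapsis of the transfer ellipse is at r = 16500 km.
Applying v² = μ(2/r − 1/a_t): v = 4.591 km/s.

v = 4.59 km/s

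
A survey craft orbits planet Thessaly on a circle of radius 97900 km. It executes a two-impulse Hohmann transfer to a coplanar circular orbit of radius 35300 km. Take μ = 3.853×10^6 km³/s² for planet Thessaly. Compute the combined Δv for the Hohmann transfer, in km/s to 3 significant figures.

Δv = 3.93 km/s

The Hohmann ellipse has a_t = (r₁ + r₂)/2 = 66600 km.
Circular speed at r₁: v₁ = √(μ/r₁) = √(3.853×10^6/97900) = 6.273 km/s.
Transfer-orbit speed at r₁ (vis-viva): v_a = √[μ(2/r₁ − 1/a_t)] = 4.567 km/s.
First burn Δv₁ = |v_a − v₁| = 1.706 km/s.
Circular speed at r₂: v₂ = √(μ/r₂) = 10.4475 km/s.
Transfer-orbit speed at r₂: v_p = √[μ(2/r₂ − 1/a_t)] = 12.6668 km/s.
Second burn Δv₂ = |v₂ − v_p| = 2.219 km/s.
Total Δv = Δv₁ + Δv₂ = 3.925 km/s.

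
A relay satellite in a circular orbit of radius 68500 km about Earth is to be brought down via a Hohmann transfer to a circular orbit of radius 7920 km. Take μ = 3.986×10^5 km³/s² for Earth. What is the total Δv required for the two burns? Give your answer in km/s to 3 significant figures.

Transfer-ellipse semi-major axis a_t = (r₁ + r₂)/2 = (68500 + 7920)/2 = 38210 km.
Circular speed at r₁: v₁ = √(μ/r₁) = √(3.986×10^5/68500) = 2.412 km/s.
On the transfer ellipse at r₁, v² = μ(2/r − 1/a) gives v_a = √[μ(2/r₁ − 1/a_t)] = 1.098 km/s.
First burn Δv₁ = |v_a − v₁| = 1.314 km/s.
At r₂, v₂ = √(μ/r₂) = 7.09424 km/s.
Transfer-orbit speed at r₂: v_p = √[μ(2/r₂ − 1/a_t)] = 9.49867 km/s.
Second burn Δv₂ = |v₂ − v_p| = 2.404 km/s.
Δv = Δv₁ + Δv₂ = 1.314 + 2.404 = 3.718 km/s.

Δv = 3.72 km/s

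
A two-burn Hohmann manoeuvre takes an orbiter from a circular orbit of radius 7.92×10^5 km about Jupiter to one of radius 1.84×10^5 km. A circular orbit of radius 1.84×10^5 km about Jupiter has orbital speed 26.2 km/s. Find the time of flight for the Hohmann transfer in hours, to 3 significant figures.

From the circular-orbit relation v² = μ/r at r = 1.84×10^5 km: μ = v²r = (26.2)² × 1.84×10^5 = 1.26305×10^8 km³/s².
Semi-major axis of the transfer orbit: a_t = (7.920×10^5 + 1.840×10^5)/2 = 4.880×10^5 km.
By Kepler's third law the transfer-orbit period is T = 2π√(a_t³/μ), so t = T/2 = 95290 s.
Converting: 95290 s ÷ 3600 s/hour = 26.5 hours.

t = 26.5 hours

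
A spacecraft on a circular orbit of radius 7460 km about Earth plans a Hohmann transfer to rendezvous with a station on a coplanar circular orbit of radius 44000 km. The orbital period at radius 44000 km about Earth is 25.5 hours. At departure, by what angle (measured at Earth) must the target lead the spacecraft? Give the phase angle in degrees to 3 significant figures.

φ = 99.5°

From Kepler's third law T² = 4π²r³/μ at r = 44000 km, T = 25.5 hours = 25.5 × 3600 s = 91800 s: μ = 4π²r³/T² = 3.99055×10^5 km³/s².
Transfer-ellipse semi-major axis a_t = (r₁ + r₂)/2 = (7460 + 44000)/2 = 25730 km.
The half-period of the transfer ellipse is t = π√(a_t³/μ) = 20525.5 s.
Target angular speed ω₂ = √(μ/r₂³) = 6.84443×10^-5 rad/s.
Angle swept by the target during transfer: ω₂·t = 1.4049 rad = 80.49°.
The spacecraft traverses 180° on the transfer ellipse, so the target must lead by 180° − 80.49° = 99.5°.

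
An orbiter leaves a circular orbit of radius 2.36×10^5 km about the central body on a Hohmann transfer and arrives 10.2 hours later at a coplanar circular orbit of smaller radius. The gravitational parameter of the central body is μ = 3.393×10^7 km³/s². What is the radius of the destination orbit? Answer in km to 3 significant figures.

Transfer time t = 10.2 hours = 36720 s, and t = π√(a_t³/μ).
So a_t = (μ t²/π²)^(1/3) = (3.393×10^7 × (36720)² / π²)^(1/3) = 1.6674×10^5 km.
Since a_t = (r₁ + r₂)/2, r₂ = 2a_t − r₁ = 2×1.6674×10^5 − 2.360×10^5 = 97480 km.

r₂ = 97500 km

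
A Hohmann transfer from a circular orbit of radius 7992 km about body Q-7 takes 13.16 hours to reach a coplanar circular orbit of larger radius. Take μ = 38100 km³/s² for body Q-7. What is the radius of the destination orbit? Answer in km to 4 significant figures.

Transfer time t = 13.16 hours = 47376 s, and t = π√(a_t³/μ).
So a_t = (μ t²/π²)^(1/3) = (38100 × (47376)² / π²)^(1/3) = 20539 km.
Since a_t = (r₁ + r₂)/2, r₂ = 2a_t − r₁ = 2×20539 − 7992 = 33086 km.

r₂ = 33090 km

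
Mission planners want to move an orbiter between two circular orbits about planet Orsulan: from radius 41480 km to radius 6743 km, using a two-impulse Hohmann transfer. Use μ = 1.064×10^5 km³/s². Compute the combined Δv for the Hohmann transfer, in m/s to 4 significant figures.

Δv = 1992 m/s

Transfer-ellipse semi-major axis a_t = (r₁ + r₂)/2 = (41480 + 6743)/2 = 24111.5 km.
Circular speed at r₁: v₁ = √(μ/r₁) = √(1.064×10^5/41480) = 1.60159 km/s.
Transfer-orbit speed at r₁ (vis-viva): v_a = √[μ(2/r₁ − 1/a_t)] = 0.846966 km/s.
First burn Δv₁ = |v_a − v₁| = 0.75462 km/s.
At r₂, v₂ = √(μ/r₂) = 3.972320 km/s.
Transfer-orbit speed at r₂: v_p = √[μ(2/r₂ − 1/a_t)] = 5.210165 km/s.
Second burn Δv₂ = |v₂ − v_p| = 1.2378 km/s.
Total Δv = Δv₁ + Δv₂ = 1.992 km/s.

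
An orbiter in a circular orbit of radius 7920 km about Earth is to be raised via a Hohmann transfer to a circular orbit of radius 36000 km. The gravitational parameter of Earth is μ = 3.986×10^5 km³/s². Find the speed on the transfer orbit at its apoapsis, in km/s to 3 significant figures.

v = 2.00 km/s

The Hohmann ellipse has a_t = (r₁ + r₂)/2 = 21960 km.
At apoapsis, r = 36000 km.
Vis-viva: v = √[μ(2/r − 1/a_t)] = √[3.986×10^5 × (2/36000 − 1/21960)] = 1.998 km/s.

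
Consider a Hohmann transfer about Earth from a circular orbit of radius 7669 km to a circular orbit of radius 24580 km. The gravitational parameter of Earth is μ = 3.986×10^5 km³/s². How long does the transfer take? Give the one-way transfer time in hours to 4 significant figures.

t = 2.830 hours

Semi-major axis of the transfer orbit: a_t = (7669 + 24580)/2 = 16124.5 km.
Half the transfer-orbit period gives t = π√(a_t³/μ) = 10189 s.
Converting: 10189 s ÷ 3600 s/hour = 2.830 hours.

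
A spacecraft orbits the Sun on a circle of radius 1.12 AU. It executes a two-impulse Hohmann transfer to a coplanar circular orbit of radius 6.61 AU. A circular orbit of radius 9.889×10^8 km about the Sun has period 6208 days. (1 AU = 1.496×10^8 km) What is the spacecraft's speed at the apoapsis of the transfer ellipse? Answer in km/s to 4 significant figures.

v = 6.236 km/s

From Kepler's third law T² = 4π²r³/μ at r = 9.889×10^8 km, T = 6208 days = 6208 × 86400 s = 5.363712×10^8 s: μ = 4π²r³/T² = 1.32705×10^11 km³/s².
In km: r₁ = 1.12 × 1.496×10^8 = 1.67552×10^8 km; r₂ = 6.61 × 1.496×10^8 = 9.88856×10^8 km.
Transfer-ellipse semi-major axis a_t = (r₁ + r₂)/2 = (1.67552×10^8 + 9.88856×10^8)/2 = 5.78204×10^8 km.
At apoapsis, r = 9.88856×10^8 km.
From the vis-viva equation, v = √[μ(2/r − 1/a_t)] = 6.236 km/s.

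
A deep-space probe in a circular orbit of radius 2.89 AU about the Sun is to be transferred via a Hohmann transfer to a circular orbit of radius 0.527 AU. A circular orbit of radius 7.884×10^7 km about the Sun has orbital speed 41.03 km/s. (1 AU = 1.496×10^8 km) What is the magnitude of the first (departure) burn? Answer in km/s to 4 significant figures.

From the circular-orbit relation v² = μ/r at r = 7.884×10^7 km: μ = v²r = (41.03)² × 7.884×10^7 = 1.32724×10^11 km³/s².
In km: r₁ = 2.89 × 1.496×10^8 = 4.32344×10^8 km; r₂ = 0.527 × 1.496×10^8 = 7.88392×10^7 km.
Semi-major axis of the transfer orbit: a_t = (4.32344×10^8 + 7.88392×10^7)/2 = 2.555916×10^8 km.
Circular speed at r = 4.32344×10^8 km: v_c = √(μ/r) = 17.521 km/s.
Vis-viva on the transfer ellipse at r = 4.32344×10^8 km gives v_t = √[μ(2/r − 1/a_t)] = 9.7310 km/s.
Δv₁ = |v_t − v_c| = |9.7310 − 17.521| = 7.790 km/s.

Δv₁ = 7.790 km/s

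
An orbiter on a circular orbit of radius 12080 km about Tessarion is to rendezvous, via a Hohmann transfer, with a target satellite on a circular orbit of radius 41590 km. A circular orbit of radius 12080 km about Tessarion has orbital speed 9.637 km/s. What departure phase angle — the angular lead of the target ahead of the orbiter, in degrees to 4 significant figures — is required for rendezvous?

φ = 86.71°

From the circular-orbit relation v² = μ/r at r = 12080 km: μ = v²r = (9.637)² × 12080 = 1.12189×10^6 km³/s².
The Hohmann ellipse has a_t = (r₁ + r₂)/2 = 26835 km.
The half-period of the transfer ellipse is t = π√(a_t³/μ) = 13038 s.
Target angular speed ω₂ = √(μ/r₂³) = 1.2488×10^-4 rad/s.
Angle swept by the target during transfer: ω₂·t = 1.6282 rad = 93.29°.
Arrival is 180° from departure on the ellipse, so φ = 180° − 93.29° = 86.71°.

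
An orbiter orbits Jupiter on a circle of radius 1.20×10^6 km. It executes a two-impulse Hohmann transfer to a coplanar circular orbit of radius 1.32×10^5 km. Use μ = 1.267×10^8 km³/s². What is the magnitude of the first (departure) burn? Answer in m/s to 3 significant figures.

Δv₁ = 5700 m/s

Transfer-ellipse semi-major axis a_t = (r₁ + r₂)/2 = (1.200×10^6 + 1.320×10^5)/2 = 6.660×10^5 km.
On the circular orbit at r = 1.200×10^6 km, v_c = √(μ/r) = 10.2754 km/s.
Vis-viva on the transfer ellipse at r = 1.200×10^6 km gives v_t = √[μ(2/r − 1/a_t)] = 4.57454 km/s.
Δv₁ = |v_t − v_c| = |4.57454 − 10.2754| = 5.701 km/s.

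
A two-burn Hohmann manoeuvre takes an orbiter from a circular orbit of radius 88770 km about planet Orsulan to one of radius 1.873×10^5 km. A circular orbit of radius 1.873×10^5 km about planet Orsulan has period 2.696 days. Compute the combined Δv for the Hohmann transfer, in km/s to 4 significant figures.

Δv = 2.211 km/s

From Kepler's third law T² = 4π²r³/μ at r = 1.873×10^5 km, T = 2.696 days = 2.696 × 86400 s = 2.329344×10^5 s: μ = 4π²r³/T² = 4.78086×10^6 km³/s².
Semi-major axis of the transfer orbit: a_t = (88770 + 1.873×10^5)/2 = 1.38035×10^5 km.
Circular speed at r₁: v₁ = √(μ/r₁) = √(4.78086×10^6/88770) = 7.339 km/s.
Transfer-orbit speed at r₁ (vis-viva): v_p = √[μ(2/r₁ − 1/a_t)] = 8.549 km/s.
First burn Δv₁ = |v_p − v₁| = 1.210 km/s.
Circular speed at r₂: v₂ = √(μ/r₂) = 5.0522 km/s.
Transfer-orbit speed at r₂: v_a = √[μ(2/r₂ − 1/a_t)] = 4.0516 km/s.
Second burn Δv₂ = |v₂ − v_a| = 1.001 km/s.
Δv = Δv₁ + Δv₂ = 1.210 + 1.001 = 2.211 km/s.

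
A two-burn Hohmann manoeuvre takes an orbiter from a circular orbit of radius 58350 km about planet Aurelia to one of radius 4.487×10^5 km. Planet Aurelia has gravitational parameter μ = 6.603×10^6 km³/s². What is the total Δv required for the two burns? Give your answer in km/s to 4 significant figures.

Δv = 5.510 km/s

Transfer-ellipse semi-major axis a_t = (r₁ + r₂)/2 = (58350 + 4.487×10^5)/2 = 2.53525×10^5 km.
At r₁ the circular-orbit speed is v₁ = √(μ/r₁) = 10.638 km/s.
Transfer-orbit speed at r₁ (vis-viva equation): v_p = √[μ(2/r₁ − 1/a_t)] = 14.152 km/s.
First burn Δv₁ = |v_p − v₁| = 3.514 km/s.
Circular speed at r₂: v₂ = √(μ/r₂) = 3.836 km/s.
Transfer-orbit speed at r₂: v_a = √[μ(2/r₂ − 1/a_t)] = 1.840 km/s.
Second burn Δv₂ = |v₂ − v_a| = 1.996 km/s.
Total Δv = Δv₁ + Δv₂ = 5.510 km/s.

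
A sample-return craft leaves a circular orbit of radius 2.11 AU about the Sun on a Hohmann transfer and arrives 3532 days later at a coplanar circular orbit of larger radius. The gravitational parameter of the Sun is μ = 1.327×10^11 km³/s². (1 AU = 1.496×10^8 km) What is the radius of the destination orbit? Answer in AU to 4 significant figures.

In km: r₁ = 2.11 × 1.496×10^8 = 3.15656×10^8 km.
Transfer time t = 3532 days = 3.051648×10^8 s, and t = π√(a_t³/μ).
So a_t = (μ t²/π²)^(1/3) = (1.327×10^11 × (3.051648×10^8)² / π²)^(1/3) = 1.0778×10^9 km.
Since a_t = (r₁ + r₂)/2, r₂ = 2a_t − r₁ = 2×1.0778×10^9 − 3.15656×10^8 = 1.839944×10^9 km.
In AU: r₂ = 1.839944×10^9 / 1.496×10^8 = 12.30 AU.

r₂ = 12.30 AU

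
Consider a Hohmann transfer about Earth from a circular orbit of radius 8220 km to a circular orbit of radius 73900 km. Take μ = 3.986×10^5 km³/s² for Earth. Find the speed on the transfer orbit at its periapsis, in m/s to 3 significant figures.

The Hohmann ellipse has a_t = (r₁ + r₂)/2 = 41060 km.
At periapsis, r = 8220 km.
Applying v² = μ(2/r − 1/a_t): v = 9.342 km/s.

v = 9340 m/s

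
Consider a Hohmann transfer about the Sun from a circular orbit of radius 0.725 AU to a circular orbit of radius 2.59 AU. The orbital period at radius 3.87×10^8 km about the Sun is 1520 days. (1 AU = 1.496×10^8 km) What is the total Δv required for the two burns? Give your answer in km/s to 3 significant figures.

Δv = 15.0 km/s

From Kepler's third law T² = 4π²r³/μ at r = 3.87×10^8 km, T = 1520 days = 1520 × 86400 s = 1.31328×10^8 s: μ = 4π²r³/T² = 1.32672×10^11 km³/s².
In km: r₁ = 0.725 × 1.496×10^8 = 1.0846×10^8 km; r₂ = 2.59 × 1.496×10^8 = 3.87464×10^8 km.
Semi-major axis of the transfer orbit: a_t = (1.0846×10^8 + 3.87464×10^8)/2 = 2.47962×10^8 km.
Circular speed at r₁: v₁ = √(μ/r₁) = √(1.32672×10^11/1.0846×10^8) = 34.975 km/s.
On the transfer ellipse at r₁, v² = μ(2/r − 1/a) gives v_p = √[μ(2/r₁ − 1/a_t)] = 43.720 km/s.
First burn Δv₁ = |v_p − v₁| = 8.745 km/s.
Circular speed at r₂: v₂ = √(μ/r₂) = 18.504 km/s.
Transfer-orbit speed at r₂: v_a = √[μ(2/r₂ − 1/a_t)] = 12.238 km/s.
Second burn Δv₂ = |v₂ − v_a| = 6.266 km/s.
Δv = Δv₁ + Δv₂ = 8.745 + 6.266 = 15.01 km/s.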